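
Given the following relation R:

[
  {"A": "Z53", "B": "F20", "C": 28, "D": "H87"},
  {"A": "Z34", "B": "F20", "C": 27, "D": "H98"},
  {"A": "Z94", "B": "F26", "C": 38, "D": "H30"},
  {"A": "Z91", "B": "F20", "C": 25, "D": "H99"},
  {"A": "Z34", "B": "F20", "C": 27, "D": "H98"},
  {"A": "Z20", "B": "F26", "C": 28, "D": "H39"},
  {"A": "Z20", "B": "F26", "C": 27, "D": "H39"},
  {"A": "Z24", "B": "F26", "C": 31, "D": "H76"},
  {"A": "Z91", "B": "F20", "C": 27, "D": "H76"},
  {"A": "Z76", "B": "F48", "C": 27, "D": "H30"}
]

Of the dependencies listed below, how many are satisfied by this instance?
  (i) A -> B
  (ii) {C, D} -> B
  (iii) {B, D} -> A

3

(i) A -> B: every LHS value maps to a single RHS value — holds.
(ii) {C, D} -> B: every LHS value maps to a single RHS value — holds.
(iii) {B, D} -> A: every LHS value maps to a single RHS value — holds.
3 of the 3 dependencies hold.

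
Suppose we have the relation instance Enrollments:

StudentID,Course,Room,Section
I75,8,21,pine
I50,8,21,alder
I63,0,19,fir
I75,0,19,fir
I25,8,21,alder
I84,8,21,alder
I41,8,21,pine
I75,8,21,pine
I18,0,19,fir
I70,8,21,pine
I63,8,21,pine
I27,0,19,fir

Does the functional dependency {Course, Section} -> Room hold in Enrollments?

Yes

(Course=8, Section=pine): 5 rows → Room = 21, 21, 21, 21, 21 ✓
(Course=8, Section=alder): 3 rows → Room = 21, 21, 21 ✓
(Course=0, Section=fir): 4 rows → Room = 19, 19, 19, 19 ✓
Every {Course, Section} value is associated with a single Room value, so {Course, Section} -> Room holds.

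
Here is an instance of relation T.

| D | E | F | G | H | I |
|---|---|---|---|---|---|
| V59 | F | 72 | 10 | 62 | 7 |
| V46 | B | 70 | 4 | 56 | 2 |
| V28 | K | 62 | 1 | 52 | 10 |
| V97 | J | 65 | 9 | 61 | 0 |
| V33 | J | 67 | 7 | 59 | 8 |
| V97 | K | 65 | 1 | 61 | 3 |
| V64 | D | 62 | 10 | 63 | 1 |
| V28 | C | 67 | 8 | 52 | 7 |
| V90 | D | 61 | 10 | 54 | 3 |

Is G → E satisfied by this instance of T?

No

G=10: 3 rows → E takes values {F, D} — violation
G=4: 1 row → E = B ✓
G=1: 2 rows → E = K, K ✓
G=9: 1 row → E = J ✓
G=7: 1 row → E = J ✓
G=8: 1 row → E = C ✓
Two rows agree on G but differ on E, so G → E does not hold.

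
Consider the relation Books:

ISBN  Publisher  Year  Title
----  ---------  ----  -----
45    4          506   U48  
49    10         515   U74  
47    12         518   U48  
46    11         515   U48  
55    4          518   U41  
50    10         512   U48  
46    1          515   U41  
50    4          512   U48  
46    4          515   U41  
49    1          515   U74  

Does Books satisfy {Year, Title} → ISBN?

(Year=506, Title=U48): 1 row → ISBN = 45 ✓
(Year=515, Title=U74): 2 rows → ISBN = 49, 49 ✓
(Year=518, Title=U48): 1 row → ISBN = 47 ✓
(Year=515, Title=U48): 1 row → ISBN = 46 ✓
(Year=518, Title=U41): 1 row → ISBN = 55 ✓
(Year=512, Title=U48): 2 rows → ISBN = 50, 50 ✓
(Year=515, Title=U41): 2 rows → ISBN = 46, 46 ✓
Every {Year, Title} value is associated with a single ISBN value, so {Year, Title} → ISBN holds.

Yes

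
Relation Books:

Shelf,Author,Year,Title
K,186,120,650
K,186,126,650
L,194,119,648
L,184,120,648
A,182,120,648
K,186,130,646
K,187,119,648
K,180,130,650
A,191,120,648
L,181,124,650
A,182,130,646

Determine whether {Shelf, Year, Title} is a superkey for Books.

Two distinct rows share (Shelf=A, Year=120, Title=648), so {Shelf, Year, Title} does not determine every attribute — not a superkey.

No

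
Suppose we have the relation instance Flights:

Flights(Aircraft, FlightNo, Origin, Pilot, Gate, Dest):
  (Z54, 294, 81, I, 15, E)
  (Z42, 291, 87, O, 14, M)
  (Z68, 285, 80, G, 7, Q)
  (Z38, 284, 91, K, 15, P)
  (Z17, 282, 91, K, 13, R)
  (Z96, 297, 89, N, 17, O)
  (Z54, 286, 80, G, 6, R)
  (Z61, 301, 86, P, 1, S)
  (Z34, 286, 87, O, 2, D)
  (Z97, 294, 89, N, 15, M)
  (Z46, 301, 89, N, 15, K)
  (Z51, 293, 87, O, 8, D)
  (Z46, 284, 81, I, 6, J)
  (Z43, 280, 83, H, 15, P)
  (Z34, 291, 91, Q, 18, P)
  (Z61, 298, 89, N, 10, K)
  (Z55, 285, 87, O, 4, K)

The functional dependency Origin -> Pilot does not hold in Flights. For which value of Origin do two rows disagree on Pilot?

Origin=81: 2 rows → Pilot = I, I ✓
Origin=87: 4 rows → Pilot = O, O, O, O ✓
Origin=80: 2 rows → Pilot = G, G ✓
Origin=91: 3 rows → Pilot takes values {K, Q} — violation
Origin=89: 4 rows → Pilot = N, N, N, N ✓
Origin=86: 1 row → Pilot = P ✓
Origin=83: 1 row → Pilot = H ✓
The only Origin value with inconsistent Pilot is Origin=91.

91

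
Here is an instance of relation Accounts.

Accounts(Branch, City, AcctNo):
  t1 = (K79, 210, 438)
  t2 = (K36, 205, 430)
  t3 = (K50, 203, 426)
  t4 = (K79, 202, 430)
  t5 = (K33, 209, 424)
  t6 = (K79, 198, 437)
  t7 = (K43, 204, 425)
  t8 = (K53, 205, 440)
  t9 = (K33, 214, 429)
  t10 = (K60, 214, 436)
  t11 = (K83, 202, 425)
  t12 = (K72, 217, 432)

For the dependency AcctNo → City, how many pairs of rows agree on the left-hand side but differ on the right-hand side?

2

AcctNo=430: violating pairs (2,4) — 1 pair.
AcctNo=425: violating pairs (7,11) — 1 pair.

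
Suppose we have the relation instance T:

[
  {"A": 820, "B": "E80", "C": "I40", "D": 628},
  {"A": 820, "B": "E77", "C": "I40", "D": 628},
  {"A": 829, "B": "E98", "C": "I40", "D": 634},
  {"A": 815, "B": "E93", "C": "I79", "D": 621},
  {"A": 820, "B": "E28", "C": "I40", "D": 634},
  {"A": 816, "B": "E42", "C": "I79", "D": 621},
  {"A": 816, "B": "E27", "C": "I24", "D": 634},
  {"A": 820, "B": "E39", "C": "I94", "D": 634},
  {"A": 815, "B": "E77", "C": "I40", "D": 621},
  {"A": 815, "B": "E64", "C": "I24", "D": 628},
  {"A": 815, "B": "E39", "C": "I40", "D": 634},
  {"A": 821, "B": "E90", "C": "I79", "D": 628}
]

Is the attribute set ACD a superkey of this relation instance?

Two distinct rows share (A=820, C=I40, D=628), so ACD does not determine every attribute — not a superkey.

No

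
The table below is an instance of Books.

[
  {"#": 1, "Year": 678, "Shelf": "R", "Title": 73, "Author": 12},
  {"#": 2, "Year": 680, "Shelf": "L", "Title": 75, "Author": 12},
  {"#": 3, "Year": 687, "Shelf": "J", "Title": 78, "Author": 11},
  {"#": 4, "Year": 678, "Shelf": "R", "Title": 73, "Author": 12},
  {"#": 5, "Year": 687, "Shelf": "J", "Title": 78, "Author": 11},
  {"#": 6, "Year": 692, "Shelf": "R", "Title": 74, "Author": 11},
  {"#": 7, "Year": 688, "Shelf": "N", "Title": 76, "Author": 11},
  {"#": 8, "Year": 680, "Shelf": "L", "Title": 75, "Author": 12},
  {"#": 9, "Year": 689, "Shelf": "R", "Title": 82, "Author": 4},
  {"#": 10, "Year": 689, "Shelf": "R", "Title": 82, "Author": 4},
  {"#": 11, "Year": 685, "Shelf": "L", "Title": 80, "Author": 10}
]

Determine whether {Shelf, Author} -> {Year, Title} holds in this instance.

(Shelf=R, Author=12): rows 1, 4 → {Year,Title} = (678, 73), (678, 73) ✓
(Shelf=L, Author=12): rows 2, 8 → {Year,Title} = (680, 75), (680, 75) ✓
(Shelf=J, Author=11): rows 3, 5 → {Year,Title} = (687, 78), (687, 78) ✓
(Shelf=R, Author=11): row 6 → {Year,Title} = (692, 74) ✓
(Shelf=N, Author=11): row 7 → {Year,Title} = (688, 76) ✓
(Shelf=R, Author=4): rows 9, 10 → {Year,Title} = (689, 82), (689, 82) ✓
(Shelf=L, Author=10): row 11 → {Year,Title} = (685, 80) ✓
Every {Shelf, Author} value is associated with a single {Year, Title} value, so {Shelf, Author} -> {Year, Title} holds.

Yes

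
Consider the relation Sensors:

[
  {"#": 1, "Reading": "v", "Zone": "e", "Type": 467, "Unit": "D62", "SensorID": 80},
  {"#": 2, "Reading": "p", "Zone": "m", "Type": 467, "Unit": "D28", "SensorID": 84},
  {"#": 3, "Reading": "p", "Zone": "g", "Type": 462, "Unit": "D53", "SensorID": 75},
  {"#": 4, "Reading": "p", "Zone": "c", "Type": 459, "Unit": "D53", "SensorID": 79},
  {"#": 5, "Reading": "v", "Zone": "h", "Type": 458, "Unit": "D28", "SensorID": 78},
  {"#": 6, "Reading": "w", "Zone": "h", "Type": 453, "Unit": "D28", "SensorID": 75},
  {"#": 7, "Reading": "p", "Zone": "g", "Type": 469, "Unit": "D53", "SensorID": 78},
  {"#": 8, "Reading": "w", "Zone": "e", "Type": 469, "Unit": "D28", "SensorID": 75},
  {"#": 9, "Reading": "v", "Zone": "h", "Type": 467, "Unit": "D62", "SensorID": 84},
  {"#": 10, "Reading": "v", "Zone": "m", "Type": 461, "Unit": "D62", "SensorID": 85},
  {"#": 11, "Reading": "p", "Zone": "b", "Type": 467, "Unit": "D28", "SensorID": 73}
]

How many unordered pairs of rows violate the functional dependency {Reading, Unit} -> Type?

6

(Reading=v, Unit=D62): violating pairs (1,10), (9,10) — 2 pairs.
(Reading=p, Unit=D28): all 2 rows agree on Type — 0 pairs.
(Reading=p, Unit=D53): violating pairs (3,4), (3,7), (4,7) — 3 pairs.
(Reading=w, Unit=D28): violating pairs (6,8) — 1 pair.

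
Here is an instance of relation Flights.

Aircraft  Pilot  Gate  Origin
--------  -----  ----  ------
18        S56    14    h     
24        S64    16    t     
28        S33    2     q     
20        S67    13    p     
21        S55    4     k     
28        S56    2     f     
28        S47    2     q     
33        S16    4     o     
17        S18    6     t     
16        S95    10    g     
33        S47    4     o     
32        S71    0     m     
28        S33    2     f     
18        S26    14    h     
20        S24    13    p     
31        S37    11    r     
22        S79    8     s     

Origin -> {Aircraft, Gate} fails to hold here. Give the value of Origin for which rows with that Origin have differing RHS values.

Origin=h: 2 rows → {Aircraft,Gate} = (18, 14), (18, 14) ✓
Origin=t: 2 rows → {Aircraft,Gate} takes values {(24, 16), (17, 6)} — violation
Origin=q: 2 rows → {Aircraft,Gate} = (28, 2), (28, 2) ✓
Origin=p: 2 rows → {Aircraft,Gate} = (20, 13), (20, 13) ✓
Origin=k: 1 row → {Aircraft,Gate} = (21, 4) ✓
Origin=f: 2 rows → {Aircraft,Gate} = (28, 2), (28, 2) ✓
Origin=o: 2 rows → {Aircraft,Gate} = (33, 4), (33, 4) ✓
Origin=g: 1 row → {Aircraft,Gate} = (16, 10) ✓
Origin=m: 1 row → {Aircraft,Gate} = (32, 0) ✓
Origin=r: 1 row → {Aircraft,Gate} = (31, 11) ✓
Origin=s: 1 row → {Aircraft,Gate} = (22, 8) ✓
The only Origin value with inconsistent RHS is Origin=t.

t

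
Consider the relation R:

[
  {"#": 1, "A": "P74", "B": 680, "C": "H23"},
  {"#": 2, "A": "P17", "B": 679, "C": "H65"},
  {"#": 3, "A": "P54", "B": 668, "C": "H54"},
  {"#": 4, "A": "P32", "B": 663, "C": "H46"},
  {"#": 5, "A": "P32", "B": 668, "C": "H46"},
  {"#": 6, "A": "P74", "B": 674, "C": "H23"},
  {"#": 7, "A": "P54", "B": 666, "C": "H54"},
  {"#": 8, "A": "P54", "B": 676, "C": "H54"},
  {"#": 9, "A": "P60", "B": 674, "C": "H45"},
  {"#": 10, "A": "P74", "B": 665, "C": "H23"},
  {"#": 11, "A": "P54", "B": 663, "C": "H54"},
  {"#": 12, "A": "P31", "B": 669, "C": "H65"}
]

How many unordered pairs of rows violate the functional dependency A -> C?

0

A=P74: all 3 rows agree on C — 0 pairs.
A=P54: all 4 rows agree on C — 0 pairs.
A=P32: all 2 rows agree on C — 0 pairs.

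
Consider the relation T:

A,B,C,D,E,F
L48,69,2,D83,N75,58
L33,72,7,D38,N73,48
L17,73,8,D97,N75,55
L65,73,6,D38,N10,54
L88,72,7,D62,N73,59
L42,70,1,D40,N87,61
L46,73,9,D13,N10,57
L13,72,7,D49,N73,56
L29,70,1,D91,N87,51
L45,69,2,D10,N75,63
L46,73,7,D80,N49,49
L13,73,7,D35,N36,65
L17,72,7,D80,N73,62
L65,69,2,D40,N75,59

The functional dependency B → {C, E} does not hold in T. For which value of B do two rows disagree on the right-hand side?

B=69: 3 rows → {C,E} = (2, N75), (2, N75), (2, N75) ✓
B=72: 4 rows → {C,E} = (7, N73), (7, N73), (7, N73), (7, N73) ✓
B=73: 5 rows → {C,E} takes values {(8, N75), (6, N10), (9, N10), (7, N49), (7, N36)} — violation
B=70: 2 rows → {C,E} = (1, N87), (1, N87) ✓
The only B value with inconsistent RHS is B=73.

73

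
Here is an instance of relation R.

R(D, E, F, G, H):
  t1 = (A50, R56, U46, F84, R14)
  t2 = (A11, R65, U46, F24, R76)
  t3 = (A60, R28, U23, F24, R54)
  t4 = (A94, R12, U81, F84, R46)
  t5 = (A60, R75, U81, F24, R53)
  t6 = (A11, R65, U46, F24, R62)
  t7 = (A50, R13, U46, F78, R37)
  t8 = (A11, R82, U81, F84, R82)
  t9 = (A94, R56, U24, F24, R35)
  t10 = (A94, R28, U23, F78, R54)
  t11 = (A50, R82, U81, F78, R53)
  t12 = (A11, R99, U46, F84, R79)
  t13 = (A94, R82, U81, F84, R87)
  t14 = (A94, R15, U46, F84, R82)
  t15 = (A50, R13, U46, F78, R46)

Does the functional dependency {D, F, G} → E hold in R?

No

(D=A50, F=U46, G=F84): row 1 → E = R56 ✓
(D=A11, F=U46, G=F24): rows 2, 6 → E = R65, R65 ✓
(D=A60, F=U23, G=F24): row 3 → E = R28 ✓
(D=A94, F=U81, G=F84): rows 4, 13 → E takes values {R12, R82} — violation
(D=A60, F=U81, G=F24): row 5 → E = R75 ✓
(D=A50, F=U46, G=F78): rows 7, 15 → E = R13, R13 ✓
(D=A11, F=U81, G=F84): row 8 → E = R82 ✓
(D=A94, F=U24, G=F24): row 9 → E = R56 ✓
(D=A94, F=U23, G=F78): row 10 → E = R28 ✓
(D=A50, F=U81, G=F78): row 11 → E = R82 ✓
(D=A11, F=U46, G=F84): row 12 → E = R99 ✓
(D=A94, F=U46, G=F84): row 14 → E = R15 ✓
Two rows agree on {D, F, G} but differ on E, so {D, F, G} → E does not hold.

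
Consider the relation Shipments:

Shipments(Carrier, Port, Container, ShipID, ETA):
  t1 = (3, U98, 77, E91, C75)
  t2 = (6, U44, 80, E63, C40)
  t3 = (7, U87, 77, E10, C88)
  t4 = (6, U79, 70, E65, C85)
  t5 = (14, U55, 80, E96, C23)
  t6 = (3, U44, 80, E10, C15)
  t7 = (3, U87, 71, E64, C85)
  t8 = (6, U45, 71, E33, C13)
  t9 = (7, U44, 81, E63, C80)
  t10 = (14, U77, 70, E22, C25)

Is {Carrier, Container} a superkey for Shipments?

All 10 rows have distinct {Carrier, Container} values, so {Carrier, Container} → (all attributes) holds and {Carrier, Container} is a superkey.

Yes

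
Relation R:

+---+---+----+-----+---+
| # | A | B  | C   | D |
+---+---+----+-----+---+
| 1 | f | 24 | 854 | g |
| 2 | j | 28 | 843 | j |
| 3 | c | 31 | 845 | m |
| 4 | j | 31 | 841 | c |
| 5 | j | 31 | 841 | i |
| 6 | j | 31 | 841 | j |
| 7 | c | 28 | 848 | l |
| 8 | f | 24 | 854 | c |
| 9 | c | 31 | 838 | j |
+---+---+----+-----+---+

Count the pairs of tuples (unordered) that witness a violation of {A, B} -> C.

(A=f, B=24): all 2 rows agree on C — 0 pairs.
(A=c, B=31): violating pairs (3,9) — 1 pair.
(A=j, B=31): all 3 rows agree on C — 0 pairs.

1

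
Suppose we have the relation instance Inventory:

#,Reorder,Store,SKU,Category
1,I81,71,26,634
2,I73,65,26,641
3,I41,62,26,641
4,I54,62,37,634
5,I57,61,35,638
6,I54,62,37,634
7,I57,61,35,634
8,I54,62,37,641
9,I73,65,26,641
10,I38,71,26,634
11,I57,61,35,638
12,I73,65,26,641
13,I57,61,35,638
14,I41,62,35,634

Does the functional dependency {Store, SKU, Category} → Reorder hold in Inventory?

(Store=71, SKU=26, Category=634): rows 1, 10 → Reorder takes values {I81, I38} — violation
(Store=65, SKU=26, Category=641): rows 2, 9, 12 → Reorder = I73, I73, I73 ✓
(Store=62, SKU=26, Category=641): row 3 → Reorder = I41 ✓
(Store=62, SKU=37, Category=634): rows 4, 6 → Reorder = I54, I54 ✓
(Store=61, SKU=35, Category=638): rows 5, 11, 13 → Reorder = I57, I57, I57 ✓
(Store=61, SKU=35, Category=634): row 7 → Reorder = I57 ✓
(Store=62, SKU=37, Category=641): row 8 → Reorder = I54 ✓
(Store=62, SKU=35, Category=634): row 14 → Reorder = I41 ✓
Two rows agree on {Store, SKU, Category} but differ on Reorder, so {Store, SKU, Category} → Reorder does not hold.

No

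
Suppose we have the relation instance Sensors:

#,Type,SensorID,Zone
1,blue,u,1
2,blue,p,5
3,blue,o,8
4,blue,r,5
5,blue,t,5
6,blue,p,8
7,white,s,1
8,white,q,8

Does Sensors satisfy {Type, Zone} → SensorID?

(Type=blue, Zone=1): row 1 → SensorID = u ✓
(Type=blue, Zone=5): rows 2, 4, 5 → SensorID takes values {p, r, t} — violation
(Type=blue, Zone=8): rows 3, 6 → SensorID takes values {o, p} — violation
(Type=white, Zone=1): row 7 → SensorID = s ✓
(Type=white, Zone=8): row 8 → SensorID = q ✓
Two rows agree on {Type, Zone} but differ on SensorID, so {Type, Zone} → SensorID does not hold.

No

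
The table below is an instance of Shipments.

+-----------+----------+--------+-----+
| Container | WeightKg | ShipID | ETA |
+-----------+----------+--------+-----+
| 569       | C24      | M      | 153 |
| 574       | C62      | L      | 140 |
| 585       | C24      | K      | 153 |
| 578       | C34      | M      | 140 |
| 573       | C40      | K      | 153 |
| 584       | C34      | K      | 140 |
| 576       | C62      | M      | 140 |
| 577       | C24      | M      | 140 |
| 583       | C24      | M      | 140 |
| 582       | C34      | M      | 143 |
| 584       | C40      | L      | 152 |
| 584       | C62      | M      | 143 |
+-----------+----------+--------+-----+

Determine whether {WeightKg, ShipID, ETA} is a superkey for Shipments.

No

Two distinct rows share (WeightKg=C24, ShipID=M, ETA=140), so {WeightKg, ShipID, ETA} does not determine every attribute — not a superkey.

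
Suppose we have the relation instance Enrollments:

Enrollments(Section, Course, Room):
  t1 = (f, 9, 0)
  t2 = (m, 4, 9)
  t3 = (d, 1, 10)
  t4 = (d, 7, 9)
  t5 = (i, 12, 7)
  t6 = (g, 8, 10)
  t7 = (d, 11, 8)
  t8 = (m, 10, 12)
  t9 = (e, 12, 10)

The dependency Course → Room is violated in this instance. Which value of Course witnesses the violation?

Course=9: row 1 → Room = 0 ✓
Course=4: row 2 → Room = 9 ✓
Course=1: row 3 → Room = 10 ✓
Course=7: row 4 → Room = 9 ✓
Course=12: rows 5, 9 → Room takes values {7, 10} — violation
Course=8: row 6 → Room = 10 ✓
Course=11: row 7 → Room = 8 ✓
Course=10: row 8 → Room = 12 ✓
The only Course value with inconsistent Room is Course=12.

12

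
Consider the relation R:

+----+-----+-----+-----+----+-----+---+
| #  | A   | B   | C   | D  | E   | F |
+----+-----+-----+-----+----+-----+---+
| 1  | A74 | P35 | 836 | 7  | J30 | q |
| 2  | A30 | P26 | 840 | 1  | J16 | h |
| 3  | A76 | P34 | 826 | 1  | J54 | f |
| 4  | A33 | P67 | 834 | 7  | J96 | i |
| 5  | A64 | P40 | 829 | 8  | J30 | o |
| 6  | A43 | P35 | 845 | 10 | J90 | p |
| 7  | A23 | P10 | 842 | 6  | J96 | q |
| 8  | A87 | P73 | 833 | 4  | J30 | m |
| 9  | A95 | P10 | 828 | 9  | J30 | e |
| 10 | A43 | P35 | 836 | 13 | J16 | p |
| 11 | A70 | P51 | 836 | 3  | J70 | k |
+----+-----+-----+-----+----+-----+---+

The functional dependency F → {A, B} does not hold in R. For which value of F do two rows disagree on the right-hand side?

F=q: rows 1, 7 → {A,B} takes values {(A74, P35), (A23, P10)} — violation
F=h: row 2 → {A,B} = (A30, P26) ✓
F=f: row 3 → {A,B} = (A76, P34) ✓
F=i: row 4 → {A,B} = (A33, P67) ✓
F=o: row 5 → {A,B} = (A64, P40) ✓
F=p: rows 6, 10 → {A,B} = (A43, P35), (A43, P35) ✓
F=m: row 8 → {A,B} = (A87, P73) ✓
F=e: row 9 → {A,B} = (A95, P10) ✓
F=k: row 11 → {A,B} = (A70, P51) ✓
The only F value with inconsistent RHS is F=q.

q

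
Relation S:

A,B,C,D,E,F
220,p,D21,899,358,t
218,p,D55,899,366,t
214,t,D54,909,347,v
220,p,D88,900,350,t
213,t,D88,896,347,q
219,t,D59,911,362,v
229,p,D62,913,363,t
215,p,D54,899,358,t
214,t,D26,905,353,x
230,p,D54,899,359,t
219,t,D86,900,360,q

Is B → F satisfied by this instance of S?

No

B=p: 6 rows → F = t, t, t, t, t, t ✓
B=t: 5 rows → F takes values {v, q, x} — violation
Two rows agree on B but differ on F, so B → F does not hold.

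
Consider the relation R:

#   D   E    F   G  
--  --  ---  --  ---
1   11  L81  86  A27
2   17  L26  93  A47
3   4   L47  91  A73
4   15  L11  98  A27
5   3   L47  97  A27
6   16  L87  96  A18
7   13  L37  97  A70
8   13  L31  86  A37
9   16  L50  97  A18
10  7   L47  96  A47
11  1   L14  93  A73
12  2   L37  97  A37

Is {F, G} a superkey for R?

Yes

All 12 rows have distinct {F, G} values, so {F, G} → (all attributes) holds and {F, G} is a superkey.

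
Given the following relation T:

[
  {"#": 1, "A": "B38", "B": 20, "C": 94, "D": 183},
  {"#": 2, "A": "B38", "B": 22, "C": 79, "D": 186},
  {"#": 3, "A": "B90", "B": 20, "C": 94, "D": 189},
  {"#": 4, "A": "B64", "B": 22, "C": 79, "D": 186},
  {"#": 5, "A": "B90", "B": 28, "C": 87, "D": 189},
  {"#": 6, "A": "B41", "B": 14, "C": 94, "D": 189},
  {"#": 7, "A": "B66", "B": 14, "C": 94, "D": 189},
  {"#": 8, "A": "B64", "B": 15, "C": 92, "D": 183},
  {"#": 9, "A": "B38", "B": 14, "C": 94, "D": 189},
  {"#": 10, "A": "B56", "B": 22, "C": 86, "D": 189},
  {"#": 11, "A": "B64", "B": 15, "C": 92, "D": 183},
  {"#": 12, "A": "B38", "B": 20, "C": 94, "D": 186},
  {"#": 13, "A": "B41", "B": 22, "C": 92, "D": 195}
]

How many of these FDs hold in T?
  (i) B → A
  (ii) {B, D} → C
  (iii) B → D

(i) B → A: B=20: rows 1, 3, 12 → A takes values {B38, B90} — violation; B=22: rows 2, 4, 10, 13 → A takes values {B38, B64, B56, B41} — violation; B=14: rows 6, 7, 9 → A takes values {B41, B66, B38} — violation — fails.
(ii) {B, D} → C: every LHS value maps to a single RHS value — holds.
(iii) B → D: B=20: rows 1, 3, 12 → D takes values {183, 189, 186} — violation; B=22: rows 2, 4, 10, 13 → D takes values {186, 189, 195} — violation — fails.
1 of the 3 dependencies holds.

1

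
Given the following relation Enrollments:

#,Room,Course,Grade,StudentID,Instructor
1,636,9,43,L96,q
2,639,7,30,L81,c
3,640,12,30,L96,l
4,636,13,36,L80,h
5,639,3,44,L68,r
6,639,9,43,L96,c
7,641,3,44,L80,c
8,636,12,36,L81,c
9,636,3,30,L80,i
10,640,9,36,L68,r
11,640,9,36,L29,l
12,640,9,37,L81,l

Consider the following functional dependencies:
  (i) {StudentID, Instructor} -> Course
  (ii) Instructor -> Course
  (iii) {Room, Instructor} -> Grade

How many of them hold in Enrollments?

(i) {StudentID, Instructor} -> Course: (StudentID=L81, Instructor=c): rows 2, 8 → Course takes values {7, 12} — violation; (StudentID=L68, Instructor=r): rows 5, 10 → Course takes values {3, 9} — violation — fails.
(ii) Instructor -> Course: Instructor=c: rows 2, 6, 7, 8 → Course takes values {7, 9, 3, 12} — violation; Instructor=l: rows 3, 11, 12 → Course takes values {12, 9} — violation; Instructor=r: rows 5, 10 → Course takes values {3, 9} — violation — fails.
(iii) {Room, Instructor} -> Grade: (Room=639, Instructor=c): rows 2, 6 → Grade takes values {30, 43} — violation; (Room=640, Instructor=l): rows 3, 11, 12 → Grade takes values {30, 36, 37} — violation — fails.
None of the 3 dependencies hold.

0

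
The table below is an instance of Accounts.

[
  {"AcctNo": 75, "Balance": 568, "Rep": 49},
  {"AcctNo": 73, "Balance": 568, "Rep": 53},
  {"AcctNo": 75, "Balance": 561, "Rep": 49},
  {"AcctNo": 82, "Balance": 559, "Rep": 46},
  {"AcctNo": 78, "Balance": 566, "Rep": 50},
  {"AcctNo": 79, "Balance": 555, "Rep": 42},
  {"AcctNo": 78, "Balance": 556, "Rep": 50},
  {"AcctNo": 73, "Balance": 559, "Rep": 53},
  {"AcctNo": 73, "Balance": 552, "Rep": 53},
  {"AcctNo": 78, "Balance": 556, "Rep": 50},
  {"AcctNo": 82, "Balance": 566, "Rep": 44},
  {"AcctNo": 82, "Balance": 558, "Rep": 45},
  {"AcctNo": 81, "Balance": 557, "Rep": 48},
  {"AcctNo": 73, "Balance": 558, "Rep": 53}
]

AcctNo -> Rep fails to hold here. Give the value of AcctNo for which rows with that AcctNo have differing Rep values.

82

AcctNo=75: 2 rows → Rep = 49, 49 ✓
AcctNo=73: 4 rows → Rep = 53, 53, 53, 53 ✓
AcctNo=82: 3 rows → Rep takes values {46, 44, 45} — violation
AcctNo=78: 3 rows → Rep = 50, 50, 50 ✓
AcctNo=79: 1 row → Rep = 42 ✓
AcctNo=81: 1 row → Rep = 48 ✓
The only AcctNo value with inconsistent Rep is AcctNo=82.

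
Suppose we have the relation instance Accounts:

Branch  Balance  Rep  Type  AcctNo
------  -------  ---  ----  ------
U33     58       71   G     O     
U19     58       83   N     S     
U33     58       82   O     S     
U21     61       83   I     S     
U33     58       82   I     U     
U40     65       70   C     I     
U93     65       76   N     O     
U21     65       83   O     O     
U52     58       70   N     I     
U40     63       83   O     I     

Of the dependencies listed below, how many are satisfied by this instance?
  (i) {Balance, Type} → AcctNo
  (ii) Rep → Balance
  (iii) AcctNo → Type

(i) {Balance, Type} → AcctNo: (Balance=58, Type=N): 2 rows → AcctNo takes values {S, I} — violation — fails.
(ii) Rep → Balance: Rep=83: 4 rows → Balance takes values {58, 61, 65, 63} — violation; Rep=70: 2 rows → Balance takes values {65, 58} — violation — fails.
(iii) AcctNo → Type: AcctNo=O: 3 rows → Type takes values {G, N, O} — violation; AcctNo=S: 3 rows → Type takes values {N, O, I} — violation; AcctNo=I: 3 rows → Type takes values {C, N, O} — violation — fails.
None of the 3 dependencies hold.

0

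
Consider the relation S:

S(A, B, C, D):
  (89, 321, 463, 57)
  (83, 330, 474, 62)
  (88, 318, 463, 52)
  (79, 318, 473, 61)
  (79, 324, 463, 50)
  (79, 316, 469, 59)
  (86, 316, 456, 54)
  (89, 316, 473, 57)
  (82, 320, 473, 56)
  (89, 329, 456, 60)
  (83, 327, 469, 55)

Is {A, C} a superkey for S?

All 11 rows have distinct {A, C} values, so {A, C} → (all attributes) holds and {A, C} is a superkey.

Yes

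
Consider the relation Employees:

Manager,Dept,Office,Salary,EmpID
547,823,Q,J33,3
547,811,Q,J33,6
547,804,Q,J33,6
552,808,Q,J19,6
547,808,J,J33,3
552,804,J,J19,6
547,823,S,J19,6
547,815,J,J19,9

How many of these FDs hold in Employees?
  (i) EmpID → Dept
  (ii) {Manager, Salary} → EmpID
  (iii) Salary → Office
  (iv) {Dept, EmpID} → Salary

0

(i) EmpID → Dept: EmpID=3: 2 rows → Dept takes values {823, 808} — violation; EmpID=6: 5 rows → Dept takes values {811, 804, 808, 823} — violation — fails.
(ii) {Manager, Salary} → EmpID: (Manager=547, Salary=J33): 4 rows → EmpID takes values {3, 6} — violation; (Manager=547, Salary=J19): 2 rows → EmpID takes values {6, 9} — violation — fails.
(iii) Salary → Office: Salary=J33: 4 rows → Office takes values {Q, J} — violation; Salary=J19: 4 rows → Office takes values {Q, J, S} — violation — fails.
(iv) {Dept, EmpID} → Salary: (Dept=804, EmpID=6): 2 rows → Salary takes values {J33, J19} — violation — fails.
None of the 4 dependencies hold.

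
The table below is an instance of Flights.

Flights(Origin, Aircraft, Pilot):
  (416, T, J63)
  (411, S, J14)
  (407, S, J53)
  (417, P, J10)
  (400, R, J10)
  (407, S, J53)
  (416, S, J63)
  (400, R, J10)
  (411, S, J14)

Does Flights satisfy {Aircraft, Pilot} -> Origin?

Yes

(Aircraft=T, Pilot=J63): 1 row → Origin = 416 ✓
(Aircraft=S, Pilot=J14): 2 rows → Origin = 411, 411 ✓
(Aircraft=S, Pilot=J53): 2 rows → Origin = 407, 407 ✓
(Aircraft=P, Pilot=J10): 1 row → Origin = 417 ✓
(Aircraft=R, Pilot=J10): 2 rows → Origin = 400, 400 ✓
(Aircraft=S, Pilot=J63): 1 row → Origin = 416 ✓
Every {Aircraft, Pilot} value is associated with a single Origin value, so {Aircraft, Pilot} -> Origin holds.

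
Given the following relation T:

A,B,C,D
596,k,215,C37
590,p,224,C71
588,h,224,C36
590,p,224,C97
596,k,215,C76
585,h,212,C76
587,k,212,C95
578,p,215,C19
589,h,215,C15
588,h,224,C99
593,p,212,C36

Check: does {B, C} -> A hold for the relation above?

Yes

(B=k, C=215): 2 rows → A = 596, 596 ✓
(B=p, C=224): 2 rows → A = 590, 590 ✓
(B=h, C=224): 2 rows → A = 588, 588 ✓
(B=h, C=212): 1 row → A = 585 ✓
(B=k, C=212): 1 row → A = 587 ✓
(B=p, C=215): 1 row → A = 578 ✓
(B=h, C=215): 1 row → A = 589 ✓
(B=p, C=212): 1 row → A = 593 ✓
Every {B, C} value is associated with a single A value, so {B, C} -> A holds.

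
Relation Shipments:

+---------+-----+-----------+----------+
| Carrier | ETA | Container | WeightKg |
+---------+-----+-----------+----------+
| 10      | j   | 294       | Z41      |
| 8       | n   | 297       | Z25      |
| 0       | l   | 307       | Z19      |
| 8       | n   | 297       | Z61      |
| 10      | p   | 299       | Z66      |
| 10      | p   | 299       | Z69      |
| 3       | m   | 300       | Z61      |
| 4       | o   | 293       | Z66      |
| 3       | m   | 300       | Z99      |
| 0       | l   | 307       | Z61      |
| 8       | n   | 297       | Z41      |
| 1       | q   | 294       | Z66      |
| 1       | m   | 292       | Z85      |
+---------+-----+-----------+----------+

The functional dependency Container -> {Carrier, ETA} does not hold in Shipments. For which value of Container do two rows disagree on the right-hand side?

Container=294: 2 rows → {Carrier,ETA} takes values {(10, j), (1, q)} — violation
Container=297: 3 rows → {Carrier,ETA} = (8, n), (8, n), (8, n) ✓
Container=307: 2 rows → {Carrier,ETA} = (0, l), (0, l) ✓
Container=299: 2 rows → {Carrier,ETA} = (10, p), (10, p) ✓
Container=300: 2 rows → {Carrier,ETA} = (3, m), (3, m) ✓
Container=293: 1 row → {Carrier,ETA} = (4, o) ✓
Container=292: 1 row → {Carrier,ETA} = (1, m) ✓
The only Container value with inconsistent RHS is Container=294.

294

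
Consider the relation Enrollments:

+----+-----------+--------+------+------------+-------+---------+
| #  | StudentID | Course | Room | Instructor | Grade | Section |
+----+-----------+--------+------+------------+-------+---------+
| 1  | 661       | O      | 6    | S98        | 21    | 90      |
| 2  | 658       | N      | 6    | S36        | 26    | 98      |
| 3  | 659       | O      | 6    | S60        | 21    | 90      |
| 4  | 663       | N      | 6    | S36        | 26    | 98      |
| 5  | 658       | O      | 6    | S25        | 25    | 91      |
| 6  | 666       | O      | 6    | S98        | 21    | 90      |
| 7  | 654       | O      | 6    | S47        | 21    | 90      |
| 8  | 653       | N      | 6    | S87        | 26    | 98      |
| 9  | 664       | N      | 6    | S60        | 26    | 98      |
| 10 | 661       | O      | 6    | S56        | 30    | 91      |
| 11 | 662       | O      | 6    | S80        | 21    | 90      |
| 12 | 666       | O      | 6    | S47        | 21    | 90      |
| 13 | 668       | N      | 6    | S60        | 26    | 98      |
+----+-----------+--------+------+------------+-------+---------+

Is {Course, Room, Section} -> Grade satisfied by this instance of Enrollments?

(Course=O, Room=6, Section=90): rows 1, 3, 6, 7, 11, 12 → Grade = 21, 21, 21, 21, 21, 21 ✓
(Course=N, Room=6, Section=98): rows 2, 4, 8, 9, 13 → Grade = 26, 26, 26, 26, 26 ✓
(Course=O, Room=6, Section=91): rows 5, 10 → Grade takes values {25, 30} — violation
Two rows agree on {Course, Room, Section} but differ on Grade, so {Course, Room, Section} -> Grade does not hold.

No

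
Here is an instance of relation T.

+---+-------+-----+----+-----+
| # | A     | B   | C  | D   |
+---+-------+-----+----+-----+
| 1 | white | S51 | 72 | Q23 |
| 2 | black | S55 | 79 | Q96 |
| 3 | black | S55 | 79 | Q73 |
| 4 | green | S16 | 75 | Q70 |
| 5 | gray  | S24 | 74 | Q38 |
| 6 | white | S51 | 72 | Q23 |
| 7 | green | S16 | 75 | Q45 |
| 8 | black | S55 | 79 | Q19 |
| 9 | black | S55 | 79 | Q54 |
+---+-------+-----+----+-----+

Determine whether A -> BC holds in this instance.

A=white: rows 1, 6 → {B,C} = (S51, 72), (S51, 72) ✓
A=black: rows 2, 3, 8, 9 → {B,C} = (S55, 79), (S55, 79), (S55, 79), (S55, 79) ✓
A=green: rows 4, 7 → {B,C} = (S16, 75), (S16, 75) ✓
A=gray: row 5 → {B,C} = (S24, 74) ✓
Every A value is associated with a single BC value, so A -> BC holds.

Yes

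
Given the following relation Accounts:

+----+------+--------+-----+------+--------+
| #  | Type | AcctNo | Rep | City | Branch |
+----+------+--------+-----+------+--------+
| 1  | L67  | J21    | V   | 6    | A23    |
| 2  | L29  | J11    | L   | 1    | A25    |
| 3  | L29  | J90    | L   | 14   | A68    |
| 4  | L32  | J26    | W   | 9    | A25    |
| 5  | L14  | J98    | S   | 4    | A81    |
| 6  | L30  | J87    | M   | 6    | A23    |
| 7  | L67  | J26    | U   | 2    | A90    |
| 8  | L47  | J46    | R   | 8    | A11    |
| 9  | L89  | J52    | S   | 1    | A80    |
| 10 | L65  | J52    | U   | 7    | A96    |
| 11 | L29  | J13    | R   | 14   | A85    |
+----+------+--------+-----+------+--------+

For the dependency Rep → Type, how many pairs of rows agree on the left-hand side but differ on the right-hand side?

3

Rep=L: all 2 rows agree on Type — 0 pairs.
Rep=S: violating pairs (5,9) — 1 pair.
Rep=U: violating pairs (7,10) — 1 pair.
Rep=R: violating pairs (8,11) — 1 pair.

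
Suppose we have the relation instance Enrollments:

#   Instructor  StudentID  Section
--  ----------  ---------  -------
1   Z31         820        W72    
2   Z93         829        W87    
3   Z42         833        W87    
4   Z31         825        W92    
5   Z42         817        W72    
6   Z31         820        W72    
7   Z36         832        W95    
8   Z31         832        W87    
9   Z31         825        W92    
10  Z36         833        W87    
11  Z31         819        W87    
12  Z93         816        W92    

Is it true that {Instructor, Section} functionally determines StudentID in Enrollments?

(Instructor=Z31, Section=W72): rows 1, 6 → StudentID = 820, 820 ✓
(Instructor=Z93, Section=W87): row 2 → StudentID = 829 ✓
(Instructor=Z42, Section=W87): row 3 → StudentID = 833 ✓
(Instructor=Z31, Section=W92): rows 4, 9 → StudentID = 825, 825 ✓
(Instructor=Z42, Section=W72): row 5 → StudentID = 817 ✓
(Instructor=Z36, Section=W95): row 7 → StudentID = 832 ✓
(Instructor=Z31, Section=W87): rows 8, 11 → StudentID takes values {832, 819} — violation
(Instructor=Z36, Section=W87): row 10 → StudentID = 833 ✓
(Instructor=Z93, Section=W92): row 12 → StudentID = 816 ✓
Two rows agree on {Instructor, Section} but differ on StudentID, so {Instructor, Section} → StudentID does not hold.

No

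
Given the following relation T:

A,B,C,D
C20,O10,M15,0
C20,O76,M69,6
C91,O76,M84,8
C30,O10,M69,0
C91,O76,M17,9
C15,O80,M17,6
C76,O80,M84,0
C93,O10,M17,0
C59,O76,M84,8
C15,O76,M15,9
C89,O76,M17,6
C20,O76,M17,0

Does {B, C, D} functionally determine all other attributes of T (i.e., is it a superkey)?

Two distinct rows share (B=O76, C=M84, D=8), so {B, C, D} does not determine every attribute — not a superkey.

No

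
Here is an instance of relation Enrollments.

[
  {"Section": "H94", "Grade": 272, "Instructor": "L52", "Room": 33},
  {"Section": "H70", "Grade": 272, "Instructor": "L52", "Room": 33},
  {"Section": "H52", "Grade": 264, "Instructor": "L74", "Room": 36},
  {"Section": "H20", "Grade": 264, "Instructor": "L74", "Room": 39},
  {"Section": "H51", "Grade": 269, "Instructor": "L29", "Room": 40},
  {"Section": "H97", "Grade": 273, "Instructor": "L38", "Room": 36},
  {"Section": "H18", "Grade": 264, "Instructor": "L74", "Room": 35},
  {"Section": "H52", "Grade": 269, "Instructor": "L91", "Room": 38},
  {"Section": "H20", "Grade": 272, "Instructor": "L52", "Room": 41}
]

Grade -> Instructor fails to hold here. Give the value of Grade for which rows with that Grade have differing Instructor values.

Grade=272: 3 rows → Instructor = L52, L52, L52 ✓
Grade=264: 3 rows → Instructor = L74, L74, L74 ✓
Grade=269: 2 rows → Instructor takes values {L29, L91} — violation
Grade=273: 1 row → Instructor = L38 ✓
The only Grade value with inconsistent Instructor is Grade=269.

269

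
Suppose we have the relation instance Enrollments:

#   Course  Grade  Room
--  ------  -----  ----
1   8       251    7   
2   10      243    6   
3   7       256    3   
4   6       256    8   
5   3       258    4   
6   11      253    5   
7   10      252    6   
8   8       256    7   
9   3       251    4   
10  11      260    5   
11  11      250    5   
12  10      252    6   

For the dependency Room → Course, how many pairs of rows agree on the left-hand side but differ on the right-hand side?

0

Room=7: all 2 rows agree on Course — 0 pairs.
Room=6: all 3 rows agree on Course — 0 pairs.
Room=4: all 2 rows agree on Course — 0 pairs.
Room=5: all 3 rows agree on Course — 0 pairs.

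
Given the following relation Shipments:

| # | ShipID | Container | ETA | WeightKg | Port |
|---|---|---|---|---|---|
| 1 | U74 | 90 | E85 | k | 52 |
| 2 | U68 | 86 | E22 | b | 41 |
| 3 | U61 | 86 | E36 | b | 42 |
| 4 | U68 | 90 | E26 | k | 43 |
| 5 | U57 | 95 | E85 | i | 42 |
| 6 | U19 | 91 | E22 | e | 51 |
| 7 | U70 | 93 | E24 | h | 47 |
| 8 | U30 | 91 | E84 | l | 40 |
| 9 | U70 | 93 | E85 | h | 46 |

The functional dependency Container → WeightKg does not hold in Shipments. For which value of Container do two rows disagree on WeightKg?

91

Container=90: rows 1, 4 → WeightKg = k, k ✓
Container=86: rows 2, 3 → WeightKg = b, b ✓
Container=95: row 5 → WeightKg = i ✓
Container=91: rows 6, 8 → WeightKg takes values {e, l} — violation
Container=93: rows 7, 9 → WeightKg = h, h ✓
The only Container value with inconsistent WeightKg is Container=91.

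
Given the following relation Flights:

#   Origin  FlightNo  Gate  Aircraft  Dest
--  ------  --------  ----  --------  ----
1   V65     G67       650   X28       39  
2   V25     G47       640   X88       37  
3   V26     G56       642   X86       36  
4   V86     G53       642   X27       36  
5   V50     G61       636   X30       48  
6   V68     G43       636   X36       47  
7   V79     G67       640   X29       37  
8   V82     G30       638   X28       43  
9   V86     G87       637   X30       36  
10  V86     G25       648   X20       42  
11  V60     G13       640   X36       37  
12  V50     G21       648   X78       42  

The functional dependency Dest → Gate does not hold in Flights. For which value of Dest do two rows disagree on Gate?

36

Dest=39: row 1 → Gate = 650 ✓
Dest=37: rows 2, 7, 11 → Gate = 640, 640, 640 ✓
Dest=36: rows 3, 4, 9 → Gate takes values {642, 637} — violation
Dest=48: row 5 → Gate = 636 ✓
Dest=47: row 6 → Gate = 636 ✓
Dest=43: row 8 → Gate = 638 ✓
Dest=42: rows 10, 12 → Gate = 648, 648 ✓
The only Dest value with inconsistent Gate is Dest=36.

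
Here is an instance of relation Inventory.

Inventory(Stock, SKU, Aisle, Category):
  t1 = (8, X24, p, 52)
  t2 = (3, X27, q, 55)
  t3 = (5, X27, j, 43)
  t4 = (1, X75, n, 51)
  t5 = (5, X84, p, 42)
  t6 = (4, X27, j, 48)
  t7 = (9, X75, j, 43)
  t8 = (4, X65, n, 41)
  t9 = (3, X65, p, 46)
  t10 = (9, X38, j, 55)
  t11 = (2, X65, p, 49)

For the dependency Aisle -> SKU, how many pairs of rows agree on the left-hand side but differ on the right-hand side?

Aisle=p: violating pairs (1,5), (1,9), (1,11), (5,9), (5,11) — 5 pairs.
Aisle=j: violating pairs (3,7), (3,10), (6,7), (6,10), (7,10) — 5 pairs.
Aisle=n: violating pairs (4,8) — 1 pair.

11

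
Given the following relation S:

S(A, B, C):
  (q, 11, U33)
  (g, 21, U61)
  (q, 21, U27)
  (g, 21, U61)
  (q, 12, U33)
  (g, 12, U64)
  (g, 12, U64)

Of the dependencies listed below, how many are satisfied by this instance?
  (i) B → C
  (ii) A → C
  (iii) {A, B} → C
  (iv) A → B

1

(i) B → C: B=21: 3 rows → C takes values {U61, U27} — violation; B=12: 3 rows → C takes values {U33, U64} — violation — fails.
(ii) A → C: A=q: 3 rows → C takes values {U33, U27} — violation; A=g: 4 rows → C takes values {U61, U64} — violation — fails.
(iii) {A, B} → C: every LHS value maps to a single RHS value — holds.
(iv) A → B: A=q: 3 rows → B takes values {11, 21, 12} — violation; A=g: 4 rows → B takes values {21, 12} — violation — fails.
1 of the 4 dependencies holds.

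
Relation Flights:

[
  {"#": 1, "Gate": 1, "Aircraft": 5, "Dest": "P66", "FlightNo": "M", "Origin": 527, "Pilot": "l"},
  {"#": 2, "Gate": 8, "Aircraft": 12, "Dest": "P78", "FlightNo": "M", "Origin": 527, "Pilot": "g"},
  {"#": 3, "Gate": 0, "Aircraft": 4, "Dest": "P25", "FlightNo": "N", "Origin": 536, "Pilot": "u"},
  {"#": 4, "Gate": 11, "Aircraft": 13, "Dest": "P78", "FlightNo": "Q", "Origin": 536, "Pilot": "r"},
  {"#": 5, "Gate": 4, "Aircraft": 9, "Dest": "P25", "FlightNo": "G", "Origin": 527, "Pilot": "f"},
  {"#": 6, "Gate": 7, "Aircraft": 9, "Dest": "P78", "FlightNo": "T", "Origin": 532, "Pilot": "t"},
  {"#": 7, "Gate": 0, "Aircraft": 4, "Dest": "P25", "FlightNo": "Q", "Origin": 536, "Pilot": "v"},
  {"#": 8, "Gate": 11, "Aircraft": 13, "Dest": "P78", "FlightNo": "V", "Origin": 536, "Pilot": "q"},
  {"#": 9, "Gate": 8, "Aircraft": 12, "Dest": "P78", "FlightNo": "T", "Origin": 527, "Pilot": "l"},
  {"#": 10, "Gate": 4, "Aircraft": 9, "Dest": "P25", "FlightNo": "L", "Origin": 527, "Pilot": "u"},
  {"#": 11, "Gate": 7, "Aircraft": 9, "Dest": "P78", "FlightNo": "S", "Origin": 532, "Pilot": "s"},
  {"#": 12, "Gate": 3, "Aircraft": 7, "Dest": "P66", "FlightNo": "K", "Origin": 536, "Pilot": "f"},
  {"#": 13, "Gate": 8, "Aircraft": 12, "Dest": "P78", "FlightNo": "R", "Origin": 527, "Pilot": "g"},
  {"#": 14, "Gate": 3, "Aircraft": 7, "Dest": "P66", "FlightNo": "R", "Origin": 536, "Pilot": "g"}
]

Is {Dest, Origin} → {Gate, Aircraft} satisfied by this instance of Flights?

Yes

(Dest=P66, Origin=527): row 1 → {Gate,Aircraft} = (1, 5) ✓
(Dest=P78, Origin=527): rows 2, 9, 13 → {Gate,Aircraft} = (8, 12), (8, 12), (8, 12) ✓
(Dest=P25, Origin=536): rows 3, 7 → {Gate,Aircraft} = (0, 4), (0, 4) ✓
(Dest=P78, Origin=536): rows 4, 8 → {Gate,Aircraft} = (11, 13), (11, 13) ✓
(Dest=P25, Origin=527): rows 5, 10 → {Gate,Aircraft} = (4, 9), (4, 9) ✓
(Dest=P78, Origin=532): rows 6, 11 → {Gate,Aircraft} = (7, 9), (7, 9) ✓
(Dest=P66, Origin=536): rows 12, 14 → {Gate,Aircraft} = (3, 7), (3, 7) ✓
Every {Dest, Origin} value is associated with a single {Gate, Aircraft} value, so {Dest, Origin} → {Gate, Aircraft} holds.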